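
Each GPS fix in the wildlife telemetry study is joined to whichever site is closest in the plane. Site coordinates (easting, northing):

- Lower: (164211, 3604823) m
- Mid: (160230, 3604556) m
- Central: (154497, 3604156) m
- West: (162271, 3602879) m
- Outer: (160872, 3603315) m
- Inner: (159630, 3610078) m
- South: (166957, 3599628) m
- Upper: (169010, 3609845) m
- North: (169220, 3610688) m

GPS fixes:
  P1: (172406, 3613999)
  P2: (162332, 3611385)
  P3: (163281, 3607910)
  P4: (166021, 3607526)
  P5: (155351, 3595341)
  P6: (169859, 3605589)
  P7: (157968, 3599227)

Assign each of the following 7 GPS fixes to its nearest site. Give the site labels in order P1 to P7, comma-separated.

North, Inner, Lower, Lower, Central, Upper, Outer

P1 → North (d²=21113317.00)
P2 → Inner (d²=9009053.00)
P3 → Lower (d²=10394469.00)
P4 → Lower (d²=10582309.00)
P5 → Central (d²=78433541.00)
P6 → Upper (d²=18834337.00)
P7 → Outer (d²=25144960.00)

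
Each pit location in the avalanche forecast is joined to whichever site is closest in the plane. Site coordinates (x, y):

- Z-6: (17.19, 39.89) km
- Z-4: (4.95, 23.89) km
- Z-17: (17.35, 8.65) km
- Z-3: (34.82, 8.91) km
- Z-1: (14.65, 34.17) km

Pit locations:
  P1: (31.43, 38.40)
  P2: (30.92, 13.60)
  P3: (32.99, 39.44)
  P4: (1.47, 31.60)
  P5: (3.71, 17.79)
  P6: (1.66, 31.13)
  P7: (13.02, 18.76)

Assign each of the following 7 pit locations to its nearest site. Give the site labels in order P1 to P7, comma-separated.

Z-6, Z-3, Z-6, Z-4, Z-4, Z-4, Z-4

P1 → Z-6 (d²=205.00)
P2 → Z-3 (d²=37.21)
P3 → Z-6 (d²=249.84)
P4 → Z-4 (d²=71.55)
P5 → Z-4 (d²=38.75)
P6 → Z-4 (d²=63.24)
P7 → Z-4 (d²=91.44)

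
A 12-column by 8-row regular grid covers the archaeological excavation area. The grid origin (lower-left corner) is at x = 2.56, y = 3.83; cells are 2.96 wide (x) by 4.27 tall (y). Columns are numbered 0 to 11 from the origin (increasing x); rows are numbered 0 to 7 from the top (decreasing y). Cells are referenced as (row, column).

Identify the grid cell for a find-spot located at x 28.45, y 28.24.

(2, 8)

Column index: ⌊(28.45 − 2.56) / 2.96⌋ = ⌊8.747⌋ = 8
Row offset from origin: ⌊(28.24 − 3.83) / 4.27⌋ = ⌊5.717⌋ = 5 → row 2 (counted from top)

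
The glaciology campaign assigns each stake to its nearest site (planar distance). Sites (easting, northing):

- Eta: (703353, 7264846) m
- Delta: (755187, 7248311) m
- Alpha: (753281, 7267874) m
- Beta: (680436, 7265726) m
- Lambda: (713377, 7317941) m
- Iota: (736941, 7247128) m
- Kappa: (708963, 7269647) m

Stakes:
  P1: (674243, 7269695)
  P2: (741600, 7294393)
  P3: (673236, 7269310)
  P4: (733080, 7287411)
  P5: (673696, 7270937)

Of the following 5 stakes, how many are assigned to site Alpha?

P1 → Beta
P2 → Alpha
P3 → Beta
P4 → Alpha
P5 → Beta
2 of the 5 go to Alpha.

2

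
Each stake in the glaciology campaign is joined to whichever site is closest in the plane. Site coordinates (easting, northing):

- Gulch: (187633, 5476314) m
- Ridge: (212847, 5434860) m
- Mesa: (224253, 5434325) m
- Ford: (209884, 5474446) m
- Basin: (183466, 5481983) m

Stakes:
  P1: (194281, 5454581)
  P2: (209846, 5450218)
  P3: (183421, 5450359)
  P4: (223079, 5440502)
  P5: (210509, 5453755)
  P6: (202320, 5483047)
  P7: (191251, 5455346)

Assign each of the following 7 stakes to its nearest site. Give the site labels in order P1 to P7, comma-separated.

P1 → Gulch (d²=516519193.00)
P2 → Ridge (d²=244874165.00)
P3 → Gulch (d²=691402969.00)
P4 → Mesa (d²=39533605.00)
P5 → Ridge (d²=362487269.00)
P6 → Ford (d²=131191297.00)
P7 → Gulch (d²=452746948.00)

Gulch, Ridge, Gulch, Mesa, Ridge, Ford, Gulch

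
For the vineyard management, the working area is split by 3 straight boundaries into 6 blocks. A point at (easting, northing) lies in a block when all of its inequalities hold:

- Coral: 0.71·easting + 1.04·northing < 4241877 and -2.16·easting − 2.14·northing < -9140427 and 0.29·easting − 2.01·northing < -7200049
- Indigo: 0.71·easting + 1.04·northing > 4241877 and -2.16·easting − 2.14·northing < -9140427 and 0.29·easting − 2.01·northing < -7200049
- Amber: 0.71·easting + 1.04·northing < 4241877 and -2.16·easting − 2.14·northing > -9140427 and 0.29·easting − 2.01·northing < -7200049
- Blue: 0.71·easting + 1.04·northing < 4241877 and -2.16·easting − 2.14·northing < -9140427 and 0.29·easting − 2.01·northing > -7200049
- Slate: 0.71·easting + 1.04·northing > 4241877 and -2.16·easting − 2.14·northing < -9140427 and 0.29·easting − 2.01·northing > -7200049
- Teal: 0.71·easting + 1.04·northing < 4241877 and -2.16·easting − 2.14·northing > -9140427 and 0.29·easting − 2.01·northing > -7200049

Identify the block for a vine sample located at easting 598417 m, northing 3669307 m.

0.71·598417 + 1.04·3669307 = 4240955.350, which is < 4241877
-2.16·598417 − 2.14·3669307 = -9144897.700, which is < -9140427
0.29·598417 − 2.01·3669307 = -7201766.140, which is < -7200049
This sign pattern matches Coral.

Coral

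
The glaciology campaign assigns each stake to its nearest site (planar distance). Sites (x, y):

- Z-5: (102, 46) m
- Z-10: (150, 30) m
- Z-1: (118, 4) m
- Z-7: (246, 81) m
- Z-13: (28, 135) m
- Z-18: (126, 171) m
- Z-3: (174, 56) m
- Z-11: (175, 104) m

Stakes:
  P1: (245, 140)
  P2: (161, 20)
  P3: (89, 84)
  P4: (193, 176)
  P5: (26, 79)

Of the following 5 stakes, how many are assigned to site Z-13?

P1 → Z-7
P2 → Z-10
P3 → Z-5
P4 → Z-18
P5 → Z-13
1 of the 5 goes to Z-13.

1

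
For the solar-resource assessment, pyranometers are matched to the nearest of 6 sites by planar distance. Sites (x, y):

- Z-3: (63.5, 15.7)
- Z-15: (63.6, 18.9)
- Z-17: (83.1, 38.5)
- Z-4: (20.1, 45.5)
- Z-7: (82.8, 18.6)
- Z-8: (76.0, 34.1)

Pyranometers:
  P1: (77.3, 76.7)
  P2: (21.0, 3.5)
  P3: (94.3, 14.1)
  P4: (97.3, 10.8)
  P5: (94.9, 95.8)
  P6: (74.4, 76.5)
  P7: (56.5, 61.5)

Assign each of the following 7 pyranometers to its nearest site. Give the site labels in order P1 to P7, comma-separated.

Z-17, Z-4, Z-7, Z-7, Z-17, Z-17, Z-8

P1 → Z-17 (d²=1492.88)
P2 → Z-4 (d²=1764.81)
P3 → Z-7 (d²=152.50)
P4 → Z-7 (d²=271.09)
P5 → Z-17 (d²=3422.53)
P6 → Z-17 (d²=1519.69)
P7 → Z-8 (d²=1131.01)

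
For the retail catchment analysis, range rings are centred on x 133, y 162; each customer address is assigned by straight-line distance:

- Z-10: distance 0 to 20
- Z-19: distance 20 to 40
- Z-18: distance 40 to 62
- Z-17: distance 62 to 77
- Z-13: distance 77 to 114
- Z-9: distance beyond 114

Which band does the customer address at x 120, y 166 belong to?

Z-10

Distance = √((120−133)² + (166−162)²) = √(169.000 + 16.000) = 13.601.
0 ≤ 13.601 < 20 → Z-10.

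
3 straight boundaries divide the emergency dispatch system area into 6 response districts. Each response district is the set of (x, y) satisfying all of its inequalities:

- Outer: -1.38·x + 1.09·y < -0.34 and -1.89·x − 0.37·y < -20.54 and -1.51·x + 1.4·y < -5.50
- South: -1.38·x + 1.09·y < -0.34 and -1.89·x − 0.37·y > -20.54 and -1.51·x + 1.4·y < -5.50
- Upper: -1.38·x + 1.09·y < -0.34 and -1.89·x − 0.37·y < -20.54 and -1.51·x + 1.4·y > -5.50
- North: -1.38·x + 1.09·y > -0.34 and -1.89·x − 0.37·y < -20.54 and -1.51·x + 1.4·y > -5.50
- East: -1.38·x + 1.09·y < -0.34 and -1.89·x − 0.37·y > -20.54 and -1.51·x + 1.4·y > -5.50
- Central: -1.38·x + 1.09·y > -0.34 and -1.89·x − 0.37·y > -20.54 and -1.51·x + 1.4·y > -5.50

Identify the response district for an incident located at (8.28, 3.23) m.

-1.38·8.28 + 1.09·3.23 = -7.906, which is < -0.34
-1.89·8.28 − 0.37·3.23 = -16.844, which is > -20.54
-1.51·8.28 + 1.4·3.23 = -7.981, which is < -5.50
This sign pattern matches South.

South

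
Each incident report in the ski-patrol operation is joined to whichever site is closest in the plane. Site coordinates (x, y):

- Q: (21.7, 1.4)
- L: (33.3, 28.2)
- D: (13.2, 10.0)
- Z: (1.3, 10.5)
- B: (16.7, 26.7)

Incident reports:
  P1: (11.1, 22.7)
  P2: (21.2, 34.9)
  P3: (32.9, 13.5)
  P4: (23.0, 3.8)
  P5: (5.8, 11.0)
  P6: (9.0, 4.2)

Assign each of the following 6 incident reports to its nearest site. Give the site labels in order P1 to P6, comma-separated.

P1 → B (d²=47.36)
P2 → B (d²=87.49)
P3 → L (d²=216.25)
P4 → Q (d²=7.45)
P5 → Z (d²=20.50)
P6 → D (d²=51.28)

B, B, L, Q, Z, D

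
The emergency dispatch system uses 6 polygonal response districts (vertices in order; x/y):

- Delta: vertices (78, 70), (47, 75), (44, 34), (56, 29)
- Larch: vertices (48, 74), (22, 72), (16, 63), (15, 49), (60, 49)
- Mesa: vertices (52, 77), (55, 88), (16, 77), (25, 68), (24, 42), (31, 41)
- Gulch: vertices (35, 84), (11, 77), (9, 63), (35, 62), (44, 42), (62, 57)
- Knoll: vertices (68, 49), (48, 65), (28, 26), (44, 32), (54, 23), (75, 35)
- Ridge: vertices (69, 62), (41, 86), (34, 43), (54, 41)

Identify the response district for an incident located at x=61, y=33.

Knoll

Cast a ray rightward from (61, 33). For each polygon, the edges (by vertex number in listed order) whose endpoints lie on opposite sides of y = 33, where each meets that height, and whether that is right or left of the point:
Delta: 3–4 at x≈46.4 (left), 4–1 at x≈58.1 (left) → 0 crossings.
Larch: no edge straddles that height → 0 crossings.
Mesa: no edge straddles that height → 0 crossings.
Gulch: no edge straddles that height → 0 crossings.
Knoll: 2–3 at x≈31.6 (left), 5–6 at x≈71.5 (right) → 1 crossing.
Ridge: no edge straddles that height → 0 crossings.
Only Knoll has an odd count, so the point is inside Knoll.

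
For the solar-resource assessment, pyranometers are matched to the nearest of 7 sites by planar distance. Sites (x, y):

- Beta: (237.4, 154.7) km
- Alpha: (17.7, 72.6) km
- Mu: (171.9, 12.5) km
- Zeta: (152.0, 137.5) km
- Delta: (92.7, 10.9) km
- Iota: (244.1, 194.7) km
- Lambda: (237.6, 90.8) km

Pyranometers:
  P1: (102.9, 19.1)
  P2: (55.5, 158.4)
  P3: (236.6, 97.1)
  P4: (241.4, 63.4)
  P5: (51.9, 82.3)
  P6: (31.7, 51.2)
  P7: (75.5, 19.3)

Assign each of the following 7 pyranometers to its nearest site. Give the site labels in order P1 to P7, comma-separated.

Delta, Alpha, Lambda, Lambda, Alpha, Alpha, Delta

P1 → Delta (d²=171.28)
P2 → Alpha (d²=8790.48)
P3 → Lambda (d²=40.69)
P4 → Lambda (d²=765.20)
P5 → Alpha (d²=1263.73)
P6 → Alpha (d²=653.96)
P7 → Delta (d²=366.40)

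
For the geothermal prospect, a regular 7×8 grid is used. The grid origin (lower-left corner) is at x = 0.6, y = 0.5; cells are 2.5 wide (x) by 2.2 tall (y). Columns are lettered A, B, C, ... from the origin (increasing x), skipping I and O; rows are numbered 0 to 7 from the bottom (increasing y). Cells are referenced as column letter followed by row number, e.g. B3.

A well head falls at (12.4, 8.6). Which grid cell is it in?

Column index: ⌊(12.4 − 0.6) / 2.5⌋ = ⌊4.720⌋ = 4 → column E
Row offset from origin: ⌊(8.6 − 0.5) / 2.2⌋ = ⌊3.682⌋ = 3 → row 3

E3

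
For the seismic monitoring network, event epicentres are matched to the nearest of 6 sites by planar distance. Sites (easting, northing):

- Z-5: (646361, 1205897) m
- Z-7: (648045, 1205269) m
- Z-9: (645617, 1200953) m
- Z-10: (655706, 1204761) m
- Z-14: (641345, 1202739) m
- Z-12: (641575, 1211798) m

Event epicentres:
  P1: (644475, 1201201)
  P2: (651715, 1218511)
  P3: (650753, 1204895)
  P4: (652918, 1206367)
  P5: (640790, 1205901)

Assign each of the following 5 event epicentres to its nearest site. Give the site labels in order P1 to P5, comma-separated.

P1 → Z-9 (d²=1365668.00)
P2 → Z-12 (d²=147883969.00)
P3 → Z-7 (d²=7473140.00)
P4 → Z-10 (d²=10352180.00)
P5 → Z-14 (d²=10306269.00)

Z-9, Z-12, Z-7, Z-10, Z-14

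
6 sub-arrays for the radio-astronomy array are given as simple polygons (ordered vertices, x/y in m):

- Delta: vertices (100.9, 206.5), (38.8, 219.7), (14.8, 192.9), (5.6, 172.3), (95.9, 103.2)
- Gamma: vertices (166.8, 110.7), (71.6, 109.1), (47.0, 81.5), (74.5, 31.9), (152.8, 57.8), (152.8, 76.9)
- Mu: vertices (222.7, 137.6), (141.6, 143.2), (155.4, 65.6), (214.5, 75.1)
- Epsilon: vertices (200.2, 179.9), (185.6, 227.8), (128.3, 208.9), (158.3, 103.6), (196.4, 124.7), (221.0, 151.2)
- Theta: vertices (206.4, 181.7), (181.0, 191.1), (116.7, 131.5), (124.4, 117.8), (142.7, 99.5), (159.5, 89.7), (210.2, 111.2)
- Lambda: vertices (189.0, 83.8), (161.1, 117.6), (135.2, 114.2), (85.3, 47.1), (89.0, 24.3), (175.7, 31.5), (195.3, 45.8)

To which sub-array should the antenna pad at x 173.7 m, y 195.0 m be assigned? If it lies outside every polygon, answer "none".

Epsilon

Cast a ray rightward from (173.7, 195.0). For each polygon, the edges (by vertex number in listed order) whose endpoints lie on opposite sides of y = 195.0, where each meets that height, and whether that is right or left of the point:
Delta: 2–3 at x≈16.68 (left), 5–1 at x≈100.34 (left) → 0 crossings.
Gamma: no edge straddles that height → 0 crossings.
Mu: no edge straddles that height → 0 crossings.
Epsilon: 1–2 at x≈195.60 (right), 3–4 at x≈132.26 (left) → 1 crossing.
Theta: no edge straddles that height → 0 crossings.
Lambda: no edge straddles that height → 0 crossings.
Only Epsilon has an odd count, so the point is inside Epsilon.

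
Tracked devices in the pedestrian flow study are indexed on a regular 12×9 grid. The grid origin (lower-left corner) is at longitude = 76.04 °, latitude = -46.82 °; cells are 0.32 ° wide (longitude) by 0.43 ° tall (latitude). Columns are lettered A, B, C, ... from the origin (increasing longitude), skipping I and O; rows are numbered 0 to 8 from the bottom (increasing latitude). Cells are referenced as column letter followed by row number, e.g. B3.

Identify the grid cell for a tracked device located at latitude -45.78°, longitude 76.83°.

Column index: ⌊(76.83 − 76.04) / 0.32⌋ = ⌊2.469⌋ = 2 → column C
Row offset from origin: ⌊(-45.78 − -46.82) / 0.43⌋ = ⌊2.419⌋ = 2 → row 2

C2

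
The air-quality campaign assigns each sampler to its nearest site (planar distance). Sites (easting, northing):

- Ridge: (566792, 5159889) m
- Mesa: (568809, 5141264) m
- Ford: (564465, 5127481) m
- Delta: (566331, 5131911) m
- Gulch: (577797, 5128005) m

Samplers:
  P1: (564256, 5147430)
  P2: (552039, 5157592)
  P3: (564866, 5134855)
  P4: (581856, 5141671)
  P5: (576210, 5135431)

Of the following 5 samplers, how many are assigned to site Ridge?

P1 → Mesa
P2 → Ridge
P3 → Delta
P4 → Mesa
P5 → Gulch
1 of the 5 goes to Ridge.

1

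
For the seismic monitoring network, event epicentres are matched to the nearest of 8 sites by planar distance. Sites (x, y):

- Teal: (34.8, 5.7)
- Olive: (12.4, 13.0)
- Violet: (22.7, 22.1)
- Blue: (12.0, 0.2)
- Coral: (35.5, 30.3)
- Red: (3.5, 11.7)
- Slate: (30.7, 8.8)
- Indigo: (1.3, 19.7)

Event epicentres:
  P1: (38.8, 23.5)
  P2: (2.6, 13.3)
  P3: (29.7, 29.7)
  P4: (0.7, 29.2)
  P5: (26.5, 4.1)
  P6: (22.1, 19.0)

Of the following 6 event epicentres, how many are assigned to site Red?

P1 → Coral
P2 → Red
P3 → Coral
P4 → Indigo
P5 → Slate
P6 → Violet
1 of the 6 goes to Red.

1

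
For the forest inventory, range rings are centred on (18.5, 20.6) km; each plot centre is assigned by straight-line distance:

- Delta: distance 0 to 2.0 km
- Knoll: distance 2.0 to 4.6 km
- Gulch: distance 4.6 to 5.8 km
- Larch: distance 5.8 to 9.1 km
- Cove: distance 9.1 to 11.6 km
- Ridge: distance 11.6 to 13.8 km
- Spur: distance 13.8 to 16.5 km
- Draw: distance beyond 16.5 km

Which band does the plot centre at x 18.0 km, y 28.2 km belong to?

Distance = √((18.0−18.5)² + (28.2−20.6)²) = √(0.250 + 57.760) = 7.616 km.
5.8 ≤ 7.616 < 9.1 → Larch.

Larch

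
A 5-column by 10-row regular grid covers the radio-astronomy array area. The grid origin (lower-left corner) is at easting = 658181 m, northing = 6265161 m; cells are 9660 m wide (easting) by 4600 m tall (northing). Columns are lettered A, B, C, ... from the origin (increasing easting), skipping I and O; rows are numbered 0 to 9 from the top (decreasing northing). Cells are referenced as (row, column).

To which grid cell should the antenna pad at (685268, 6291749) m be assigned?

Column index: ⌊(685268 − 658181) / 9660⌋ = ⌊2.804⌋ = 2 → column C
Row offset from origin: ⌊(6291749 − 6265161) / 4600⌋ = ⌊5.780⌋ = 5 → row 4 (counted from top)

(4, C)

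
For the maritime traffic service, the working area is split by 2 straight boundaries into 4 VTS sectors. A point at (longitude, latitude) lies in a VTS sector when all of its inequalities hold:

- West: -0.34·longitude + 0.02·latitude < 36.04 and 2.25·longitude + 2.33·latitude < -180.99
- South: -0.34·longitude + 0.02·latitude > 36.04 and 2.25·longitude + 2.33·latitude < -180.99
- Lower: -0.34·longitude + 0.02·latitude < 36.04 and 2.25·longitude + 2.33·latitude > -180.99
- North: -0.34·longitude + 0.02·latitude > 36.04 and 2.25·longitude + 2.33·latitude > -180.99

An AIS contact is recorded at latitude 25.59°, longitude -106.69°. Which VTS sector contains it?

-0.34·-106.69 + 0.02·25.59 = 36.786, which is > 36.04
2.25·-106.69 + 2.33·25.59 = -180.428, which is > -180.99
This sign pattern matches North.

North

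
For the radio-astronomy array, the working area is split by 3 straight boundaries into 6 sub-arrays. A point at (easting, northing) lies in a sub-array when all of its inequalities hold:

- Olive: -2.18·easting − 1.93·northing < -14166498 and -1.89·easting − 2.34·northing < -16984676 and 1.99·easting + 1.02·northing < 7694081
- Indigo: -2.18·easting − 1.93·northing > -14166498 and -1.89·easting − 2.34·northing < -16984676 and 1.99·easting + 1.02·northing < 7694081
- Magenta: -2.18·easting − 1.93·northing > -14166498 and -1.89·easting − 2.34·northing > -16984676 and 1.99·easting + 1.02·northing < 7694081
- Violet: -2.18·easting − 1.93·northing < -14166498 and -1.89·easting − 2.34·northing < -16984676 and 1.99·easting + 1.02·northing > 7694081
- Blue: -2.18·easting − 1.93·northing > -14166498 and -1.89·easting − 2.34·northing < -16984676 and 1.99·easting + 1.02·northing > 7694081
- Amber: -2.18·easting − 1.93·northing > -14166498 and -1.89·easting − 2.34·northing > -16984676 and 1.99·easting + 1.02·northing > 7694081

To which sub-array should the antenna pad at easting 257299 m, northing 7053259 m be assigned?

-2.18·257299 − 1.93·7053259 = -14173701.690, which is < -14166498
-1.89·257299 − 2.34·7053259 = -16990921.170, which is < -16984676
1.99·257299 + 1.02·7053259 = 7706349.190, which is > 7694081
This sign pattern matches Violet.

Violet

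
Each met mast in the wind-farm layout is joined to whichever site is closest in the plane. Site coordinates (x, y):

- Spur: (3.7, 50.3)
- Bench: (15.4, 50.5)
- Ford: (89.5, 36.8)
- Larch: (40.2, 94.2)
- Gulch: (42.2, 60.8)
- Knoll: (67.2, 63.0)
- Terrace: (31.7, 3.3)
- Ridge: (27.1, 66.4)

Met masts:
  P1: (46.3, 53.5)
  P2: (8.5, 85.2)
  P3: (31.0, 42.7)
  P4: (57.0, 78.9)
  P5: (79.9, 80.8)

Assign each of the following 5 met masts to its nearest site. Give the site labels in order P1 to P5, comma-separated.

Gulch, Ridge, Bench, Knoll, Knoll

P1 → Gulch (d²=70.10)
P2 → Ridge (d²=699.40)
P3 → Bench (d²=304.20)
P4 → Knoll (d²=356.85)
P5 → Knoll (d²=478.13)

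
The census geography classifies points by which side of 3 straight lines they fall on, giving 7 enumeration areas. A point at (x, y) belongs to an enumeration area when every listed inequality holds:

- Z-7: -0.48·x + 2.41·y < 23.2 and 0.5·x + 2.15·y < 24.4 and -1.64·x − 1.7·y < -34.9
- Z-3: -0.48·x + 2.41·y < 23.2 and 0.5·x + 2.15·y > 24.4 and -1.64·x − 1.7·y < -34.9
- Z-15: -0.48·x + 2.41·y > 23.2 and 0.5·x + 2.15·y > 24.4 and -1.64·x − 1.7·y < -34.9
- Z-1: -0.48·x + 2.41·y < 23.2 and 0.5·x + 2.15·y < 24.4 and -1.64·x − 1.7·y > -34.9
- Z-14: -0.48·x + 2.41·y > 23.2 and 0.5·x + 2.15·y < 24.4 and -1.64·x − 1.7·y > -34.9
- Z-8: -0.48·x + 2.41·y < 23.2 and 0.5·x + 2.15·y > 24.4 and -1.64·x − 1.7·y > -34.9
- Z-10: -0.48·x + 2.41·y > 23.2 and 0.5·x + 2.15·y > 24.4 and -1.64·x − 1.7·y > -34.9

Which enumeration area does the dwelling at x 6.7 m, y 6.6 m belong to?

-0.48·6.7 + 2.41·6.6 = 12.690, which is < 23.2
0.5·6.7 + 2.15·6.6 = 17.540, which is < 24.4
-1.64·6.7 − 1.7·6.6 = -22.208, which is > -34.9
This sign pattern matches Z-1.

Z-1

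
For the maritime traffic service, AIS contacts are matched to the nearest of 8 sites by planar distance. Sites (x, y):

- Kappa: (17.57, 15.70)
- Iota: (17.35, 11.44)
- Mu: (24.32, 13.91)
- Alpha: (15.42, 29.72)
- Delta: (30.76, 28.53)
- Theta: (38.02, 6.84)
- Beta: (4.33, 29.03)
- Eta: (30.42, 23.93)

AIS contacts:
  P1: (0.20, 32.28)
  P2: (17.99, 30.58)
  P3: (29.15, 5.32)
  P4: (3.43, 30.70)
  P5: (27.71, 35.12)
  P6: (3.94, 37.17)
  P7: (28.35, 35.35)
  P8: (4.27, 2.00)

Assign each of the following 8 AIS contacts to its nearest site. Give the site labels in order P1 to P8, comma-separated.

P1 → Beta (d²=27.62)
P2 → Alpha (d²=7.34)
P3 → Theta (d²=80.99)
P4 → Beta (d²=3.60)
P5 → Delta (d²=52.73)
P6 → Beta (d²=66.41)
P7 → Delta (d²=52.32)
P8 → Iota (d²=260.20)

Beta, Alpha, Theta, Beta, Delta, Beta, Delta, Iota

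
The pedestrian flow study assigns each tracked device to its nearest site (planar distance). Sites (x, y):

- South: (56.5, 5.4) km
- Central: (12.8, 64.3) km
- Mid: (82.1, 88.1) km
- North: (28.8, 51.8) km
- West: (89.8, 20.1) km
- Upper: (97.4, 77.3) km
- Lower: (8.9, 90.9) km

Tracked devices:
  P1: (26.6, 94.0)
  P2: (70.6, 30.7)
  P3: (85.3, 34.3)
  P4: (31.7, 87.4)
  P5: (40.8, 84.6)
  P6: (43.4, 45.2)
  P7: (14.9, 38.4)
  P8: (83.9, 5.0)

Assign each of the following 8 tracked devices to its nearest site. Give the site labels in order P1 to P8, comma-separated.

P1 → Lower (d²=322.90)
P2 → West (d²=481.00)
P3 → West (d²=221.89)
P4 → Lower (d²=532.09)
P5 → Lower (d²=1057.30)
P6 → North (d²=256.72)
P7 → North (d²=372.77)
P8 → West (d²=262.82)

Lower, West, West, Lower, Lower, North, North, West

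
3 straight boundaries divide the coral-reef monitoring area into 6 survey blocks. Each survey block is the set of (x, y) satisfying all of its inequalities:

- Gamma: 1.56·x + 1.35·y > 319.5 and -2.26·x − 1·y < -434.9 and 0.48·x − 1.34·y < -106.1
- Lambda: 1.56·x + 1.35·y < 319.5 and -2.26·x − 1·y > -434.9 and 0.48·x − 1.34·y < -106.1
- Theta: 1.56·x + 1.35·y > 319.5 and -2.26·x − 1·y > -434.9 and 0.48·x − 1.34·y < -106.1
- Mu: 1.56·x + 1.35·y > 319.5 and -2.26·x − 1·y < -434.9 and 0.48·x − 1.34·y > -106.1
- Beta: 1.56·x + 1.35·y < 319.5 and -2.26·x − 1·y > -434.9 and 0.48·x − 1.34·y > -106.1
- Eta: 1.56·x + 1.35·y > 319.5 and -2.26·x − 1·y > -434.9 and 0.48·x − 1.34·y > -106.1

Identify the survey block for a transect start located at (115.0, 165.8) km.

Theta

1.56·115.0 + 1.35·165.8 = 403.230, which is > 319.5
-2.26·115.0 − 1·165.8 = -425.700, which is > -434.9
0.48·115.0 − 1.34·165.8 = -166.972, which is < -106.1
This sign pattern matches Theta.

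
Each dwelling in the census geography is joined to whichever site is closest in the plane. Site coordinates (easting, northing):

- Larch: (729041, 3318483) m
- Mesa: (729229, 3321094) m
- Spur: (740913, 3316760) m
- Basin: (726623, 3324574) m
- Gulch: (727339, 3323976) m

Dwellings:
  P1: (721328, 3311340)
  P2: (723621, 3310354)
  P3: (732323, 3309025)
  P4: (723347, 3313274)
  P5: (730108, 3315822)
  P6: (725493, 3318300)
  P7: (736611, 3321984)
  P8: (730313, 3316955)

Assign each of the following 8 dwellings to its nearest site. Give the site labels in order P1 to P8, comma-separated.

P1 → Larch (d²=110512818.00)
P2 → Larch (d²=95457041.00)
P3 → Larch (d²=100225288.00)
P4 → Larch (d²=59555317.00)
P5 → Larch (d²=8219410.00)
P6 → Larch (d²=12621793.00)
P7 → Spur (d²=45797380.00)
P8 → Larch (d²=3952768.00)

Larch, Larch, Larch, Larch, Larch, Larch, Spur, Larch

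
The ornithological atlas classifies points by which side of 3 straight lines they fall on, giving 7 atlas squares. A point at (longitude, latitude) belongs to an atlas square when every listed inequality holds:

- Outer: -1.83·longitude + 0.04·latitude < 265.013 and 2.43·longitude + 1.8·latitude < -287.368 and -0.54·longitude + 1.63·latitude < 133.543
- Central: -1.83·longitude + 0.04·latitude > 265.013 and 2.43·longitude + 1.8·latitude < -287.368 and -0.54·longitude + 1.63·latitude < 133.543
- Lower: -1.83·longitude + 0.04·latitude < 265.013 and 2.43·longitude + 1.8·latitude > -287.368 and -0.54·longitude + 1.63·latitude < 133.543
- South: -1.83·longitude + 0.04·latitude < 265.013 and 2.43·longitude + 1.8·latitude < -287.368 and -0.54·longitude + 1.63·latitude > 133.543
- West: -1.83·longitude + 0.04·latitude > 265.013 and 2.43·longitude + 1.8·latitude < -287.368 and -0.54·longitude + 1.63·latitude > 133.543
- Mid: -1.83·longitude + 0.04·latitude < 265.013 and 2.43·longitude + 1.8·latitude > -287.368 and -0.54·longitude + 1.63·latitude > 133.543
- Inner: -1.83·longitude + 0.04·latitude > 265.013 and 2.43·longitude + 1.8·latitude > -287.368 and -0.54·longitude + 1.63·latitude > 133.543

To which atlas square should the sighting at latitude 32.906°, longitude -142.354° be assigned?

Lower

-1.83·-142.354 + 0.04·32.906 = 261.824, which is < 265.013
2.43·-142.354 + 1.8·32.906 = -286.689, which is > -287.368
-0.54·-142.354 + 1.63·32.906 = 130.508, which is < 133.543
This sign pattern matches Lower.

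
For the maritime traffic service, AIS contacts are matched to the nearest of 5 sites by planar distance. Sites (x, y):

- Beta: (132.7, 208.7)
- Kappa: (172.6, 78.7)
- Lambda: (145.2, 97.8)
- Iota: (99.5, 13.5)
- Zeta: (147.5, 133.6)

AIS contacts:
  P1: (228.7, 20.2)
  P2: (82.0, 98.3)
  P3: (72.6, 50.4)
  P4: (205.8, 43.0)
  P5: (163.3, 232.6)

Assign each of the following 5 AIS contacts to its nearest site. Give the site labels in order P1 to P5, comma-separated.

Kappa, Lambda, Iota, Kappa, Beta

P1 → Kappa (d²=6569.46)
P2 → Lambda (d²=3994.49)
P3 → Iota (d²=2085.22)
P4 → Kappa (d²=2376.73)
P5 → Beta (d²=1507.57)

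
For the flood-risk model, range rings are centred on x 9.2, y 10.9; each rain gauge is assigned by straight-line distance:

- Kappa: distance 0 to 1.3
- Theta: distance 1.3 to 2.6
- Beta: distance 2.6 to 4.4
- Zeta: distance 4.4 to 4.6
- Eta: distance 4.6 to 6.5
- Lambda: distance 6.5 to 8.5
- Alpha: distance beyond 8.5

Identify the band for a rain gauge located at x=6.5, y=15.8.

Distance = √((6.5−9.2)² + (15.8−10.9)²) = √(7.290 + 24.010) = 5.595.
4.6 ≤ 5.595 < 6.5 → Eta.

Eta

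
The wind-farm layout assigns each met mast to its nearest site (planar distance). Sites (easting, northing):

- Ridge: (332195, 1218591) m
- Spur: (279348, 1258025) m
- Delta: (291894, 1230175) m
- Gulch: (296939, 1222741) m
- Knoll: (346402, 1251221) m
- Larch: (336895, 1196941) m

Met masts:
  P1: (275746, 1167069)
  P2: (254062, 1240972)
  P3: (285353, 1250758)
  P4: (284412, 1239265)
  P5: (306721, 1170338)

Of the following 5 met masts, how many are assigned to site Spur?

2

P1 → Gulch
P2 → Spur
P3 → Spur
P4 → Delta
P5 → Larch
2 of the 5 go to Spur.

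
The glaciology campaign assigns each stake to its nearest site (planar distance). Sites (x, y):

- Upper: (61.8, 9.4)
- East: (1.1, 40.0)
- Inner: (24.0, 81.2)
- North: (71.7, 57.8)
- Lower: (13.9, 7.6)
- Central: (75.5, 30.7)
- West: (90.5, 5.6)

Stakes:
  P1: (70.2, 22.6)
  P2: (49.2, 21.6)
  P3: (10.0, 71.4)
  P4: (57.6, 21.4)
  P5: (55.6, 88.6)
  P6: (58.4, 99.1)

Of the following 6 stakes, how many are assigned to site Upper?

P1 → Central
P2 → Upper
P3 → Inner
P4 → Upper
P5 → Inner
P6 → Inner
2 of the 6 go to Upper.

2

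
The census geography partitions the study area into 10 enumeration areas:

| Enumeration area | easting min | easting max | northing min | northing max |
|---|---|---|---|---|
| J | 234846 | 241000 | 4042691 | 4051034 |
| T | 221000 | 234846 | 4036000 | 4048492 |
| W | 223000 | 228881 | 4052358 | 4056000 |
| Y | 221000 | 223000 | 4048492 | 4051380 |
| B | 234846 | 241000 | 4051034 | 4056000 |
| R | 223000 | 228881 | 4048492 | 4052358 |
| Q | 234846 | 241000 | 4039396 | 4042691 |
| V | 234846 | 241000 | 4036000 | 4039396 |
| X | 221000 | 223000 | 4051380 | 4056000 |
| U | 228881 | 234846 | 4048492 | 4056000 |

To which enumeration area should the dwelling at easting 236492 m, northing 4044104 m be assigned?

J

The point has easting = 236492 and northing = 4044104.
Only J satisfies 234846 ≤ easting ≤ 241000 and 4042691 ≤ northing ≤ 4051034.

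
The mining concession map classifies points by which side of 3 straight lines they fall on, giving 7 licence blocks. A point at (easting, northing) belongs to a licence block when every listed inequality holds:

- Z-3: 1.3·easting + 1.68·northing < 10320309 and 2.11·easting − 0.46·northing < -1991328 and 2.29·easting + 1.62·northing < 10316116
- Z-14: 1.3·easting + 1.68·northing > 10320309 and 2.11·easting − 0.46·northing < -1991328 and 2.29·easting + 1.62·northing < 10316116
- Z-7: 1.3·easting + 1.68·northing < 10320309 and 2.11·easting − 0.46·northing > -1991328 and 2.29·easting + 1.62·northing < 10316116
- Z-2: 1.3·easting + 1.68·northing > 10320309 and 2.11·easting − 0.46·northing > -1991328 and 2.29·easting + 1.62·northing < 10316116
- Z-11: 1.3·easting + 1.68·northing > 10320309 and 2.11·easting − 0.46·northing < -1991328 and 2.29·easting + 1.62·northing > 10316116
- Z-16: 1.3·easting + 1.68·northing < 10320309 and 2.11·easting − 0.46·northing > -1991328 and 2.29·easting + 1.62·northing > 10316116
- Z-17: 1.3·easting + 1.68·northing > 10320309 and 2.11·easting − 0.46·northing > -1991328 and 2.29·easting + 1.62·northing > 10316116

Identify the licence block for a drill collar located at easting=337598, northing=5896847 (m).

1.3·337598 + 1.68·5896847 = 10345580.360, which is > 10320309
2.11·337598 − 0.46·5896847 = -2000217.840, which is < -1991328
2.29·337598 + 1.62·5896847 = 10325991.560, which is > 10316116
This sign pattern matches Z-11.

Z-11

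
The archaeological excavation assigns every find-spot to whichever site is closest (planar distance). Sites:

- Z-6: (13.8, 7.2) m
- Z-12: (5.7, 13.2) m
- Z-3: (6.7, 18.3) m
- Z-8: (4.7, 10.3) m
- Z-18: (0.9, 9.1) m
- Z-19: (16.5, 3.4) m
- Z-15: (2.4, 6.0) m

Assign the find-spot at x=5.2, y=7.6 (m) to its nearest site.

Z-8

Squared distances to each site:
Z-6: 74.120; Z-12: 31.610; Z-3: 116.740; Z-8: 7.540; Z-18: 20.740; Z-19: 145.330; Z-15: 10.400.
Minimum at Z-8.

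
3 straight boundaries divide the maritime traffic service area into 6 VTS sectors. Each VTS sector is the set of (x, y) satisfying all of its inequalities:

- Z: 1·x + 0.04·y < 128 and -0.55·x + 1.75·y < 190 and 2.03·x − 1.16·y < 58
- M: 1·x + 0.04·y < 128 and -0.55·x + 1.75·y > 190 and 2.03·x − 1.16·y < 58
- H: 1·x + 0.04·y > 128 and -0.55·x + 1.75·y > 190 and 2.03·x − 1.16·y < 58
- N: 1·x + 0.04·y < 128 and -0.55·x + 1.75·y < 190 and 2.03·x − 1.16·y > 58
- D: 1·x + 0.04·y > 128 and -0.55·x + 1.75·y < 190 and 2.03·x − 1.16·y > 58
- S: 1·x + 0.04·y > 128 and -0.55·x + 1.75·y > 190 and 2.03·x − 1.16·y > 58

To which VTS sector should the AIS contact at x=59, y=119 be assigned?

1·59 + 0.04·119 = 63.760, which is < 128
-0.55·59 + 1.75·119 = 175.800, which is < 190
2.03·59 − 1.16·119 = -18.270, which is < 58
This sign pattern matches Z.

Z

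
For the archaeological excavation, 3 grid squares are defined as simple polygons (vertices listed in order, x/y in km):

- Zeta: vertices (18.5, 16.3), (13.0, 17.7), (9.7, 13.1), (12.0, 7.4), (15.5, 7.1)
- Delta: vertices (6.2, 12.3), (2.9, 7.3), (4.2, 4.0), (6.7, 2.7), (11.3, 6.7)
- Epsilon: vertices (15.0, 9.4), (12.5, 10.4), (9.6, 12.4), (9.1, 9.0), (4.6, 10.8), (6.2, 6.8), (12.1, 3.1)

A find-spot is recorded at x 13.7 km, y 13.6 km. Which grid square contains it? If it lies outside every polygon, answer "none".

Zeta

Cast a ray rightward from (13.7, 13.6). For each polygon, the edges (by vertex number in listed order) whose endpoints lie on opposite sides of y = 13.6, where each meets that height, and whether that is right or left of the point:
Zeta: 2–3 at x≈10.06 (left), 5–1 at x≈17.62 (right) → 1 crossing.
Delta: no edge straddles that height → 0 crossings.
Epsilon: no edge straddles that height → 0 crossings.
Only Zeta has an odd count, so the point is inside Zeta.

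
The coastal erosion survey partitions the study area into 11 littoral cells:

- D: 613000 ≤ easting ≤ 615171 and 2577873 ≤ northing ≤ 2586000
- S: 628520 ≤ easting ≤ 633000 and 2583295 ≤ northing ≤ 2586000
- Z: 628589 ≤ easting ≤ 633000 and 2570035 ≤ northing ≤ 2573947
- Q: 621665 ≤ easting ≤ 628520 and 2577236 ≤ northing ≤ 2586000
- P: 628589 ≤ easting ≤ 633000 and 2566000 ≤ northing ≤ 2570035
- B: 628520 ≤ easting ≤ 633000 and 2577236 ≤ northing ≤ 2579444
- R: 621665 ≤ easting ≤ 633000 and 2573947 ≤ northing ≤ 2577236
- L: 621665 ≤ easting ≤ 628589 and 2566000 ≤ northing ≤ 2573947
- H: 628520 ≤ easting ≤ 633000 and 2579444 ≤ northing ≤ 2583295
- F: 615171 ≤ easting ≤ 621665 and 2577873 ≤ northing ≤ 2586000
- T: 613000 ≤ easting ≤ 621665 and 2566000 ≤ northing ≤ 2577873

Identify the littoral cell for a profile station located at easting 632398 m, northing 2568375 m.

The point has easting = 632398 and northing = 2568375.
Only P satisfies 628589 ≤ easting ≤ 633000 and 2566000 ≤ northing ≤ 2570035.

P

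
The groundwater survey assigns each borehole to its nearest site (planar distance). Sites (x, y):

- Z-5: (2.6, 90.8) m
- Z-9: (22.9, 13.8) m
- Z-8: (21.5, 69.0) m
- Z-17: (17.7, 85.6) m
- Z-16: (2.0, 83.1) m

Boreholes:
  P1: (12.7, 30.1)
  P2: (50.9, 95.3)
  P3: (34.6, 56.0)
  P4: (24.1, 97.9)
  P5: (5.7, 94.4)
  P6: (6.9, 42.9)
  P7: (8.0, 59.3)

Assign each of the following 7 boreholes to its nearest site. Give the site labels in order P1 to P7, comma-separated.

P1 → Z-9 (d²=369.73)
P2 → Z-17 (d²=1196.33)
P3 → Z-8 (d²=340.61)
P4 → Z-17 (d²=192.25)
P5 → Z-5 (d²=22.57)
P6 → Z-8 (d²=894.37)
P7 → Z-8 (d²=276.34)

Z-9, Z-17, Z-8, Z-17, Z-5, Z-8, Z-8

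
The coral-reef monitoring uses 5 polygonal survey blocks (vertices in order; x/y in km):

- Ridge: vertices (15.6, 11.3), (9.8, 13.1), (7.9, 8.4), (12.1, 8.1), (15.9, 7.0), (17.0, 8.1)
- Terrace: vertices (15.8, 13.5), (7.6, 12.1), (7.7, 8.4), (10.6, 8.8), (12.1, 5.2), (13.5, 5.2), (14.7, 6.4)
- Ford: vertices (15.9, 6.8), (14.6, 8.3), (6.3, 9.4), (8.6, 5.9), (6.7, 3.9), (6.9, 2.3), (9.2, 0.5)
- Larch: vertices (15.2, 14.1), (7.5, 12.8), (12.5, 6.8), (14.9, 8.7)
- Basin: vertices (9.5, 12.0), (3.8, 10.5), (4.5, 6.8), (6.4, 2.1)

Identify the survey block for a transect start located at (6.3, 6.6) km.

Cast a ray rightward from (6.3, 6.6). For each polygon, the edges (by vertex number in listed order) whose endpoints lie on opposite sides of y = 6.6, where each meets that height, and whether that is right or left of the point:
Ridge: no edge straddles that height → 0 crossings.
Terrace: 4–5 at x≈11.52 (right), 7–1 at x≈14.73 (right) → 2 crossings.
Ford: 3–4 at x≈8.14 (right), 7–1 at x≈15.69 (right) → 2 crossings.
Larch: no edge straddles that height → 0 crossings.
Basin: 3–4 at x≈4.58 (left), 4–1 at x≈7.81 (right) → 1 crossing.
Only Basin has an odd count, so the point is inside Basin.

Basin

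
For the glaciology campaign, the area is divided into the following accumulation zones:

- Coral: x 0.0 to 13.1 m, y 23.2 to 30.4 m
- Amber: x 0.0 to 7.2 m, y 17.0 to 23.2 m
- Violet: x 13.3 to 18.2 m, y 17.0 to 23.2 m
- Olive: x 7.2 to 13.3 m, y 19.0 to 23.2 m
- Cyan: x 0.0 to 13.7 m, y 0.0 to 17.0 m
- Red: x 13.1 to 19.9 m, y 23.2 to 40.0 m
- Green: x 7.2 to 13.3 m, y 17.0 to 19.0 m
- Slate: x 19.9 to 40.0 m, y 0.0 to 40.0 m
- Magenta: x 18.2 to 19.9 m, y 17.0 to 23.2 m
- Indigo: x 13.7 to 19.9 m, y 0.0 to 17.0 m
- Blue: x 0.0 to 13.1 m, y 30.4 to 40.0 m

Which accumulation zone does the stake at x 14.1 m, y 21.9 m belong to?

Violet

The point has x = 14.1 and y = 21.9.
Only Violet satisfies 13.3 ≤ x ≤ 18.2 and 17.0 ≤ y ≤ 23.2.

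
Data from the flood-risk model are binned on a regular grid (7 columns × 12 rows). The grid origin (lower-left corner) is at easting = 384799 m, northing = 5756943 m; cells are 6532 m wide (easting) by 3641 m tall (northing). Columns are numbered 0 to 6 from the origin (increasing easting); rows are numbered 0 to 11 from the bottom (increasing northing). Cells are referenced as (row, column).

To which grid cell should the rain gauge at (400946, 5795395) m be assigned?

(10, 2)

Column index: ⌊(400946 − 384799) / 6532⌋ = ⌊2.472⌋ = 2
Row offset from origin: ⌊(5795395 − 5756943) / 3641⌋ = ⌊10.561⌋ = 10 → row 10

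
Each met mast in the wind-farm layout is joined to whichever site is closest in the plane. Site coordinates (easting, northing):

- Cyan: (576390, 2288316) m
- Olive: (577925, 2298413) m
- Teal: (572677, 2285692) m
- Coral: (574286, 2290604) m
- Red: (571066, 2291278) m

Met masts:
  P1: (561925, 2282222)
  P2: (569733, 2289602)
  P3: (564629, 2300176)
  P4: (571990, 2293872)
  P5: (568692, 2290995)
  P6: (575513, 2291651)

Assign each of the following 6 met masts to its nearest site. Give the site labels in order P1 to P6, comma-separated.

Teal, Red, Red, Red, Red, Coral

P1 → Teal (d²=127646404.00)
P2 → Red (d²=4585865.00)
P3 → Red (d²=120609373.00)
P4 → Red (d²=7582612.00)
P5 → Red (d²=5715965.00)
P6 → Coral (d²=2601738.00)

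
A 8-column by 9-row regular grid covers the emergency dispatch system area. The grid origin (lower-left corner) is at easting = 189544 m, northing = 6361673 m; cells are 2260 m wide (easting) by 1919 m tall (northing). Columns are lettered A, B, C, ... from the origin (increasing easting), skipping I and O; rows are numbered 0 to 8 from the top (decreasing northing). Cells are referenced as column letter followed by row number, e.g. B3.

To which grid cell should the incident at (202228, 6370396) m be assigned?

Column index: ⌊(202228 − 189544) / 2260⌋ = ⌊5.612⌋ = 5 → column F
Row offset from origin: ⌊(6370396 − 6361673) / 1919⌋ = ⌊4.546⌋ = 4 → row 4 (counted from top)

F4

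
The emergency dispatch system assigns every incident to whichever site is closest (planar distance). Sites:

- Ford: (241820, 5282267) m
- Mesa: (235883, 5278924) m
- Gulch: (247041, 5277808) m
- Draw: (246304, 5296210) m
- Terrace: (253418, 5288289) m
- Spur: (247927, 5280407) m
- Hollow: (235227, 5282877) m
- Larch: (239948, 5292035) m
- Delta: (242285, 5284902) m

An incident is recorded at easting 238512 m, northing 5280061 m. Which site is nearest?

Mesa

Squared distances to each site:
Ford: 15809300.000; Mesa: 8204410.000; Gulch: 77819850.000; Draw: 321505465.000; Terrace: 289888820.000; Spur: 88761941.000; Hollow: 18721081.000; Larch: 145438772.000; Delta: 37670810.000.
Minimum at Mesa.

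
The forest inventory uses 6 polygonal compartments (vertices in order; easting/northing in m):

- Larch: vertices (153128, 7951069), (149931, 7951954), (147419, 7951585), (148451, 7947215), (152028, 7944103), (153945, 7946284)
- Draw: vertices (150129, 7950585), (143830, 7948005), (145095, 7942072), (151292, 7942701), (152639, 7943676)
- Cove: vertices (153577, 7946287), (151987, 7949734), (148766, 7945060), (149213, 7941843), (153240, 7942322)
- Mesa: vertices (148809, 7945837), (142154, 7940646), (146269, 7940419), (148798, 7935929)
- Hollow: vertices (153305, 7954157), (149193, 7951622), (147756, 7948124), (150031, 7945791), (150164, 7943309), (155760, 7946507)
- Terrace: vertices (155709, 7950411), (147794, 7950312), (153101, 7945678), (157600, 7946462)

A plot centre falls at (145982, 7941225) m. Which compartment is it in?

Cast a ray rightward from (145982, 7941225). For each polygon, the edges (by vertex number in listed order) whose endpoints lie on opposite sides of northing = 7941225, where each meets that height, and whether that is right or left of the point:
Larch: no edge straddles that height → 0 crossings.
Draw: no edge straddles that height → 0 crossings.
Cove: no edge straddles that height → 0 crossings.
Mesa: 1–2 at easting≈142896.3 (left), 4–1 at easting≈148803.9 (right) → 1 crossing.
Hollow: no edge straddles that height → 0 crossings.
Terrace: no edge straddles that height → 0 crossings.
Only Mesa has an odd count, so the point is inside Mesa.

Mesa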